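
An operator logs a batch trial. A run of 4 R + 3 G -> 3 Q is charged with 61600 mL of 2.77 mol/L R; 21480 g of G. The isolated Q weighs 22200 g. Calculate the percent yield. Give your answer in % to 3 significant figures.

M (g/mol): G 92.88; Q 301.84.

57.5 %

n(R) = 2.77 × 61600/1000 = 170.6 mol
n(G) = 21480 / 92.88 = 231.3 mol
n/ν for R = 170.6/4 = 42.65
n/ν for G = 231.3/3 = 77.10
Smallest n/ν is R → limiting reagent.
theoretical n(Q) = (3/4) × 170.6 = 128.0 mol → 38640 g
% yield = 22200 / 38640 × 100 = 57.45 %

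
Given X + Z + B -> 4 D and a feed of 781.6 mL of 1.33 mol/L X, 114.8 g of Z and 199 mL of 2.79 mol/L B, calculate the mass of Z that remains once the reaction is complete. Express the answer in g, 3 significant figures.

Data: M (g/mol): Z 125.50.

45.1 g

n(X) = 1.33 × 781.6/1000 = 1.040 mol
n(Z) = 114.8 / 125.50 = 0.9147 mol
n(B) = 2.79 × 199.0/1000 = 0.5552 mol
n/ν → X: 1.040, Z: 0.9147, B: 0.5552; B is limiting.
Z consumed = (1/1) × 0.5552 = 0.5552 mol
Z remaining = 0.9147 − 0.5552 = 0.3595 mol
mass = 0.3595 × 125.50 = 45.12 g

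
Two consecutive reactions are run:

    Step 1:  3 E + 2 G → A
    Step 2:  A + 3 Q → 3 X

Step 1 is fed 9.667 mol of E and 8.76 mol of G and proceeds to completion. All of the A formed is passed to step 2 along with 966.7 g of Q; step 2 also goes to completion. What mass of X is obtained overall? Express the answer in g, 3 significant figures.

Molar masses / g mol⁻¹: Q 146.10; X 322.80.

Step 1:
n(E) = 9.667 mol
n(G) = 8.760 mol
n/ν → E: 3.222, G: 4.380; E is limiting.
n(A) produced = (1/3) × 9.667 = 3.222 mol
Step 2:
n(A) available = 3.222 mol
n(Q) = 966.7 / 146.10 = 6.617 mol
n/ν → A: 3.222, Q: 2.206; Q is limiting.
n(X) = (3/3) × 6.617 = 6.617 mol
mass = 6.617 × 322.80 = 2136 g

2140 g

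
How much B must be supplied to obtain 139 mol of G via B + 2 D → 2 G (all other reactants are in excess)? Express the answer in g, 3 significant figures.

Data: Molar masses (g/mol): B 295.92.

20600 g

n(G) = 139.0 mol
n(B) = (1/2) × 139.0 = 69.50 mol
mass = 69.50 × 295.92 = 20570 g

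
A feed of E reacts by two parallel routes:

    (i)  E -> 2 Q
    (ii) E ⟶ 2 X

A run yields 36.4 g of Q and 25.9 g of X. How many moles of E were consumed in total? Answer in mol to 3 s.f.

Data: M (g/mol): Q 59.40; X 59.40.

0.524 mol

n(Q) = 36.4 / 59.40 = 0.6128 mol
n(X) = 25.9 / 59.40 = 0.4360 mol
n(E) via (i) = (1/2)×0.6128 = 0.3064 mol
n(E) via (ii) = (1/2)×0.4360 = 0.2180 mol
total n(E) = 0.3064 + 0.2180 = 0.5244 mol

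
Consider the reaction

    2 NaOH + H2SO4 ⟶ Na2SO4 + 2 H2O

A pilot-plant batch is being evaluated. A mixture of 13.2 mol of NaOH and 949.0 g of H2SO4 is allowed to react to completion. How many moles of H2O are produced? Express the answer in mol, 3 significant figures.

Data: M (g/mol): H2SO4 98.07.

n(NaOH) = 13.20 mol
n(H2SO4) = 949.0 / 98.07 = 9.677 mol
n/ν → NaOH: 6.600, H2SO4: 9.677; NaOH is limiting.
n(H2O) = (2/2) × 13.20 = 13.20 mol

13.2 mol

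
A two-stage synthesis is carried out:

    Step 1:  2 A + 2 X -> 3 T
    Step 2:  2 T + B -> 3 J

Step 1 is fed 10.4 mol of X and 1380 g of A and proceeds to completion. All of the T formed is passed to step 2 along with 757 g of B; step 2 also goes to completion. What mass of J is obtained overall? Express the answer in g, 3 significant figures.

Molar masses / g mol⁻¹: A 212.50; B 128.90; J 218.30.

3190 g

Step 1:
n(X) = 10.40 mol
n(A) = 1380 / 212.50 = 6.494 mol
n/ν for X = 10.40/2 = 5.200
n/ν for A = 6.494/2 = 3.247
Smallest n/ν is A → limiting reagent.
n(T) produced = (3/2) × 6.494 = 9.741 mol
Step 2:
n(T) available = 9.741 mol
n(B) = 757.0 / 128.90 = 5.873 mol
n/ν for T = 9.741/2 = 4.871
n/ν for B = 5.873/1 = 5.873
Smallest n/ν is T → limiting reagent.
n(J) = (3/2) × 9.741 = 14.61 mol
mass = 14.61 × 218.30 = 3189 g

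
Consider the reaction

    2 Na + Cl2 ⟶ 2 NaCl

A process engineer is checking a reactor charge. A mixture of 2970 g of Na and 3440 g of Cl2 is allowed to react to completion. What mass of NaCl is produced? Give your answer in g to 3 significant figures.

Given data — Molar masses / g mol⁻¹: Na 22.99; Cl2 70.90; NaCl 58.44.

n(Na) = 2970 / 22.99 = 129.2 mol
n(Cl2) = 3440 / 70.90 = 48.52 mol
n/ν → Na: 64.60, Cl2: 48.52; Cl2 is limiting.
n(NaCl) = (2/1) × 48.52 = 97.04 mol
mass = 97.04 × 58.44 = 5671 g

5670 g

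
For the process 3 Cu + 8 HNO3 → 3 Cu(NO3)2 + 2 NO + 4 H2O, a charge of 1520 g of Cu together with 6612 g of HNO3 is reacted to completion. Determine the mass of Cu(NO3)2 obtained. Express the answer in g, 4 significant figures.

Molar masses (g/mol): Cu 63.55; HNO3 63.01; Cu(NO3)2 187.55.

4486 g

n(Cu) = 1520 / 63.55 = 23.92 mol
n(HNO3) = 6612 / 63.01 = 104.9 mol
n/ν for Cu = 23.92/3 = 7.973
n/ν for HNO3 = 104.9/8 = 13.11
Smallest n/ν is Cu → limiting reagent.
n(Cu(NO3)2) = (3/3) × 23.92 = 23.92 mol
mass = 23.92 × 187.55 = 4486 g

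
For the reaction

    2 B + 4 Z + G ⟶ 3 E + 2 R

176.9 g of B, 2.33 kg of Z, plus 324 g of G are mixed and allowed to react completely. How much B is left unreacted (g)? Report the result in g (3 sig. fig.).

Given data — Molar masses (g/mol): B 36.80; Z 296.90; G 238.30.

n(B) = 176.9 / 36.80 = 4.807 mol
n(Z) = 2.330×1000 / 296.90 = 7.848 mol
n(G) = 324.0 / 238.30 = 1.360 mol
n/ν for B = 4.807/2 = 2.404
n/ν for Z = 7.848/4 = 1.962
n/ν for G = 1.360/1 = 1.360
Smallest n/ν is G → limiting reagent.
B consumed = (2/1) × 1.360 = 2.720 mol
B remaining = 4.807 − 2.720 = 2.087 mol
mass = 2.087 × 36.80 = 76.80 g

76.8 g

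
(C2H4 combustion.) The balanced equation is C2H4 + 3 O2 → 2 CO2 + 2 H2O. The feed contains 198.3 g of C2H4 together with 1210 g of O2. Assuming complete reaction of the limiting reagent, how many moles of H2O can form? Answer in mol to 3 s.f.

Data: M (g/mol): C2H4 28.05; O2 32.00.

n(C2H4) = 198.3 / 28.05 = 7.070 mol
n(O2) = 1210 / 32.00 = 37.81 mol
n/ν for C2H4 = 7.070/1 = 7.070
n/ν for O2 = 37.81/3 = 12.60
Smallest n/ν is C2H4 → limiting reagent.
n(H2O) = (2/1) × 7.070 = 14.14 mol

14.1 mol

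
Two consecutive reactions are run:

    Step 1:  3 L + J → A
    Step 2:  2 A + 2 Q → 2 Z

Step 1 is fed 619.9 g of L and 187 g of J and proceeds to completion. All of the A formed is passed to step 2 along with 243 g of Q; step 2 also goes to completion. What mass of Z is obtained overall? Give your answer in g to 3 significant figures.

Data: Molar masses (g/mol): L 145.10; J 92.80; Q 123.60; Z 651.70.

928 g

Step 1:
n(L) = 619.9 / 145.10 = 4.272 mol
n(J) = 187.0 / 92.80 = 2.015 mol
n/ν for L = 4.272/3 = 1.424
n/ν for J = 2.015/1 = 2.015
Smallest n/ν is L → limiting reagent.
n(A) produced = (1/3) × 4.272 = 1.424 mol
Step 2:
n(A) available = 1.424 mol
n(Q) = 243.0 / 123.60 = 1.966 mol
n/ν for A = 1.424/2 = 0.7120
n/ν for Q = 1.966/2 = 0.9830
Smallest n/ν is A → limiting reagent.
n(Z) = (2/2) × 1.424 = 1.424 mol
mass = 1.424 × 651.70 = 928.0 g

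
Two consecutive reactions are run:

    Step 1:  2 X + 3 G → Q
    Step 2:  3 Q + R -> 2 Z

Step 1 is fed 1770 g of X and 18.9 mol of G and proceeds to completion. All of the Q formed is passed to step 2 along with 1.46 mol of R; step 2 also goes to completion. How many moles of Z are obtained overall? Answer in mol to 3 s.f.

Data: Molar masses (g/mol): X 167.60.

Step 1:
n(X) = 1770 / 167.60 = 10.56 mol
n(G) = 18.90 mol
n/ν → X: 5.280, G: 6.300; X is limiting.
n(Q) produced = (1/2) × 10.56 = 5.280 mol
Step 2:
n(Q) available = 5.280 mol
n(R) = 1.460 mol
n/ν → Q: 1.760, R: 1.460; R is limiting.
n(Z) = (2/1) × 1.460 = 2.920 mol

2.92 mol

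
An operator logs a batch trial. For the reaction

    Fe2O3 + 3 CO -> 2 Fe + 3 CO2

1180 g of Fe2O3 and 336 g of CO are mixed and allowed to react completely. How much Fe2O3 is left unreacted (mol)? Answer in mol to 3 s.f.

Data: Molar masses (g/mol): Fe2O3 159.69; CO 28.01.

3.39 mol

n(Fe2O3) = 1180 / 159.69 = 7.389 mol
n(CO) = 336.0 / 28.01 = 12.00 mol
n/ν → Fe2O3: 7.389, CO: 4.000; CO is limiting.
Fe2O3 consumed = (1/3) × 12.00 = 4.000 mol
Fe2O3 remaining = 7.389 − 4.000 = 3.389 mol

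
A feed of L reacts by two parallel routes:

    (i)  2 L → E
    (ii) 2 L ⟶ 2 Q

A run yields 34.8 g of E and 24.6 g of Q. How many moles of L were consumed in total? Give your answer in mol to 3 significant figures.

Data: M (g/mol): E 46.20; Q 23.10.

2.57 mol

n(E) = 34.8 / 46.20 = 0.7532 mol
n(Q) = 24.6 / 23.10 = 1.065 mol
n(L) via (i) = (2/1)×0.7532 = 1.506 mol
n(L) via (ii) = (2/2)×1.065 = 1.065 mol
total n(L) = 1.506 + 1.065 = 2.571 mol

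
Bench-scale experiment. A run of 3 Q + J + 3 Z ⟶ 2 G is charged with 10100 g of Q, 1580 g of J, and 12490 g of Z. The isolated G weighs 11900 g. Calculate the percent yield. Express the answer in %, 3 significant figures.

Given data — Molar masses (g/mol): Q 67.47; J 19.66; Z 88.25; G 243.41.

51.8 %

n(Q) = 10100 / 67.47 = 149.7 mol
n(J) = 1580 / 19.66 = 80.37 mol
n(Z) = 12490 / 88.25 = 141.5 mol
n/ν for Q = 149.7/3 = 49.90
n/ν for J = 80.37/1 = 80.37
n/ν for Z = 141.5/3 = 47.17
Smallest n/ν is Z → limiting reagent.
theoretical n(G) = (2/3) × 141.5 = 94.33 mol → 22960 g
% yield = 11900 / 22960 × 100 = 51.83 %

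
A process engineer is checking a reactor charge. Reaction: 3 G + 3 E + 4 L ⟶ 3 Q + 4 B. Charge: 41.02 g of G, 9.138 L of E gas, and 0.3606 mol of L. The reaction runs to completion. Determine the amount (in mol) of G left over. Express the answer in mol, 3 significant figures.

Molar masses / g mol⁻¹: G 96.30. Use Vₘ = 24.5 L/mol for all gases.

0.156 mol

n(G) = 41.02 / 96.30 = 0.4260 mol
n(E) = 9.138 / 24.5 = 0.3730 mol
n(L) = 0.3606 mol
n/ν for G = 0.4260/3 = 0.1420
n/ν for E = 0.3730/3 = 0.1243
n/ν for L = 0.3606/4 = 0.09015
Smallest n/ν is L → limiting reagent.
G consumed = (3/4) × 0.3606 = 0.2705 mol
G remaining = 0.4260 − 0.2705 = 0.1555 mol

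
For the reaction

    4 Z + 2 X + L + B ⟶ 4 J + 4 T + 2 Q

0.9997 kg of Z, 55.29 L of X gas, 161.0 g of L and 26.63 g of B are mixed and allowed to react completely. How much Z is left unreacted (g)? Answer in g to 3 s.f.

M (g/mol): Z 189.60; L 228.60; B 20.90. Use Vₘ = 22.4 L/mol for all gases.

466 g

n(Z) = 0.9997×1000 / 189.60 = 5.273 mol
n(X) = 55.29 / 22.4 = 2.468 mol
n(L) = 161.0 / 228.60 = 0.7043 mol
n(B) = 26.63 / 20.90 = 1.274 mol
n/ν for Z = 5.273/4 = 1.318
n/ν for X = 2.468/2 = 1.234
n/ν for L = 0.7043/1 = 0.7043
n/ν for B = 1.274/1 = 1.274
Smallest n/ν is L → limiting reagent.
Z consumed = (4/1) × 0.7043 = 2.817 mol
Z remaining = 5.273 − 2.817 = 2.456 mol
mass = 2.456 × 189.60 = 465.7 g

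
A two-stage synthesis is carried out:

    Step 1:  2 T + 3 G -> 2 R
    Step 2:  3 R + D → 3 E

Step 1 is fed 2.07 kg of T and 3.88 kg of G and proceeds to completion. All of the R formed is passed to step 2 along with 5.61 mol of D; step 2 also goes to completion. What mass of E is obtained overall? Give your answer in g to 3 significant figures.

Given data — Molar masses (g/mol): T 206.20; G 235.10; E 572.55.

5750 g

Step 1:
n(T) = 2.070×1000 / 206.20 = 10.04 mol
n(G) = 3.880×1000 / 235.10 = 16.50 mol
n/ν for T = 10.04/2 = 5.020
n/ν for G = 16.50/3 = 5.500
Smallest n/ν is T → limiting reagent.
n(R) produced = (2/2) × 10.04 = 10.04 mol
Step 2:
n(R) available = 10.04 mol
n(D) = 5.610 mol
n/ν for R = 10.04/3 = 3.347
n/ν for D = 5.610/1 = 5.610
Smallest n/ν is R → limiting reagent.
n(E) = (3/3) × 10.04 = 10.04 mol
mass = 10.04 × 572.55 = 5748 g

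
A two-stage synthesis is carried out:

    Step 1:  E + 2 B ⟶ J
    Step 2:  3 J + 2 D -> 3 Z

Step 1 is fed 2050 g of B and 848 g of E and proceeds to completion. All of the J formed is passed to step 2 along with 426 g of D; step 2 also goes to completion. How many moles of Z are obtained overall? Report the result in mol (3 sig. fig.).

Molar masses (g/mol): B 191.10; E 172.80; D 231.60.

Step 1:
n(B) = 2050 / 191.10 = 10.73 mol
n(E) = 848.0 / 172.80 = 4.907 mol
n/ν for B = 10.73/2 = 5.365
n/ν for E = 4.907/1 = 4.907
Smallest n/ν is E → limiting reagent.
n(J) produced = (1/1) × 4.907 = 4.907 mol
Step 2:
n(J) available = 4.907 mol
n(D) = 426.0 / 231.60 = 1.839 mol
n/ν for J = 4.907/3 = 1.636
n/ν for D = 1.839/2 = 0.9195
Smallest n/ν is D → limiting reagent.
n(Z) = (3/2) × 1.839 = 2.759 mol

2.76 mol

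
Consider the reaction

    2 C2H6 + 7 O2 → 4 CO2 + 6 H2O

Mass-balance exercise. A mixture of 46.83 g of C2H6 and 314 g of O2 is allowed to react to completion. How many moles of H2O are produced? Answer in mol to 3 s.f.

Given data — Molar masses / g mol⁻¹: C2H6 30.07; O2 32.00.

n(C2H6) = 46.83 / 30.07 = 1.557 mol
n(O2) = 314.0 / 32.00 = 9.813 mol
n/ν for C2H6 = 1.557/2 = 0.7785
n/ν for O2 = 9.813/7 = 1.402
Smallest n/ν is C2H6 → limiting reagent.
n(H2O) = (6/2) × 1.557 = 4.671 mol

4.67 mol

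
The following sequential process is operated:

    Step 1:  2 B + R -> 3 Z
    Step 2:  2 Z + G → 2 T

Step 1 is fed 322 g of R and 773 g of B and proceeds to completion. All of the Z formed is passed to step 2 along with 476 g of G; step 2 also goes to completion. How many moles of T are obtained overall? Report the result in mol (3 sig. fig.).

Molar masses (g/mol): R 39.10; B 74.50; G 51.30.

Step 1:
n(R) = 322.0 / 39.10 = 8.235 mol
n(B) = 773.0 / 74.50 = 10.38 mol
n/ν for R = 8.235/1 = 8.235
n/ν for B = 10.38/2 = 5.190
Smallest n/ν is B → limiting reagent.
n(Z) produced = (3/2) × 10.38 = 15.57 mol
Step 2:
n(Z) available = 15.57 mol
n(G) = 476.0 / 51.30 = 9.279 mol
n/ν for Z = 15.57/2 = 7.785
n/ν for G = 9.279/1 = 9.279
Smallest n/ν is Z → limiting reagent.
n(T) = (2/2) × 15.57 = 15.57 mol

15.6 mol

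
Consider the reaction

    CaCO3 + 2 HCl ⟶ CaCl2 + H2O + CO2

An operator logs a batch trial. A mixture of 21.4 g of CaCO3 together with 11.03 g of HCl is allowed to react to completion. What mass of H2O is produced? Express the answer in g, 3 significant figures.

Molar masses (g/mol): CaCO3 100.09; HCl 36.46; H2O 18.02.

n(CaCO3) = 21.40 / 100.09 = 0.2138 mol
n(HCl) = 11.03 / 36.46 = 0.3025 mol
n/ν for CaCO3 = 0.2138/1 = 0.2138
n/ν for HCl = 0.3025/2 = 0.1513
Smallest n/ν is HCl → limiting reagent.
n(H2O) = (1/2) × 0.3025 = 0.1513 mol
mass = 0.1513 × 18.02 = 2.726 g

2.73 g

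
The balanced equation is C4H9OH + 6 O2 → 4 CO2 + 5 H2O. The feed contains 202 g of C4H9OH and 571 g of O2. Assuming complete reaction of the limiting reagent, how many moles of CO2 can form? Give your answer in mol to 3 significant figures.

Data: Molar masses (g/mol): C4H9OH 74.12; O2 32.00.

n(C4H9OH) = 202.0 / 74.12 = 2.725 mol
n(O2) = 571.0 / 32.00 = 17.84 mol
n/ν → C4H9OH: 2.725, O2: 2.973; C4H9OH is limiting.
n(CO2) = (4/1) × 2.725 = 10.90 mol

10.9 mol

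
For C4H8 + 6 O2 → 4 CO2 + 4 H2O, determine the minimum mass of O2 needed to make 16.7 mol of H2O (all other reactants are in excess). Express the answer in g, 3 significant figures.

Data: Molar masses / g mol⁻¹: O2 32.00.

802 g

n(H2O) = 16.70 mol
n(O2) = (6/4) × 16.70 = 25.05 mol
mass = 25.05 × 32.00 = 801.6 g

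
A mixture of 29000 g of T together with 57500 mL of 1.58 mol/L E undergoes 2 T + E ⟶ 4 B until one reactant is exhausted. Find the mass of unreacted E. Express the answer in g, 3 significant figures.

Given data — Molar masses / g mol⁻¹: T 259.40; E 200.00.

6990 g

n(T) = 29000 / 259.40 = 111.8 mol
n(E) = 1.58 × 57500/1000 = 90.85 mol
n/ν for T = 111.8/2 = 55.90
n/ν for E = 90.85/1 = 90.85
Smallest n/ν is T → limiting reagent.
E consumed = (1/2) × 111.8 = 55.90 mol
E remaining = 90.85 − 55.90 = 34.95 mol
mass = 34.95 × 200.00 = 6990 g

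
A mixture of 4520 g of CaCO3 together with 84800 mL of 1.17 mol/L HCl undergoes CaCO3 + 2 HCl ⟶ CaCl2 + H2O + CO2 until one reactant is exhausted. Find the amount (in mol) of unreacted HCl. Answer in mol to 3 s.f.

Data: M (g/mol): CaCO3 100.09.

8.90 mol

n(CaCO3) = 4520 / 100.09 = 45.16 mol
n(HCl) = 1.17 × 84800/1000 = 99.22 mol
n/ν → CaCO3: 45.16, HCl: 49.61; CaCO3 is limiting.
HCl consumed = (2/1) × 45.16 = 90.32 mol
HCl remaining = 99.22 − 90.32 = 8.900 mol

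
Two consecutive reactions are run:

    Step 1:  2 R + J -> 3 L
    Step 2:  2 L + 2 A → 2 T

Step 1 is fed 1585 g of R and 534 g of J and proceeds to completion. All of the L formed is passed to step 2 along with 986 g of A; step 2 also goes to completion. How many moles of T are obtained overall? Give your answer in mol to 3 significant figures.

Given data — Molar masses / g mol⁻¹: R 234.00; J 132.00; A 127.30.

Step 1:
n(R) = 1585 / 234.00 = 6.774 mol
n(J) = 534.0 / 132.00 = 4.045 mol
n/ν → R: 3.387, J: 4.045; R is limiting.
n(L) produced = (3/2) × 6.774 = 10.16 mol
Step 2:
n(L) available = 10.16 mol
n(A) = 986.0 / 127.30 = 7.745 mol
n/ν → L: 5.080, A: 3.873; A is limiting.
n(T) = (2/2) × 7.745 = 7.745 mol

7.75 mol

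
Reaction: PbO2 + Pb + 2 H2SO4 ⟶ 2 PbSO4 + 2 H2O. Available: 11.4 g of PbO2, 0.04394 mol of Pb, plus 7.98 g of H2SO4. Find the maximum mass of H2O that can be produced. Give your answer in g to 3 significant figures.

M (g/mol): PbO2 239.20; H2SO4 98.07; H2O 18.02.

n(PbO2) = 11.40 / 239.20 = 0.04766 mol
n(Pb) = 0.04394 mol
n(H2SO4) = 7.980 / 98.07 = 0.08137 mol
n/ν for PbO2 = 0.04766/1 = 0.04766
n/ν for Pb = 0.04394/1 = 0.04394
n/ν for H2SO4 = 0.08137/2 = 0.04069
Smallest n/ν is H2SO4 → limiting reagent.
n(H2O) = (2/2) × 0.08137 = 0.08137 mol
mass = 0.08137 × 18.02 = 1.466 g

1.47 g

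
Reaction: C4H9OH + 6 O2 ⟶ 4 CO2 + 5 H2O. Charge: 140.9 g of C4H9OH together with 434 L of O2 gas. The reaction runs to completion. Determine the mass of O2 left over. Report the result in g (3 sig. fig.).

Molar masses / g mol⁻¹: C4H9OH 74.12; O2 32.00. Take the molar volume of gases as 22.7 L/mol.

247 g

n(C4H9OH) = 140.9 / 74.12 = 1.901 mol
n(O2) = 434.0 / 22.7 = 19.12 mol
n/ν → C4H9OH: 1.901, O2: 3.187; C4H9OH is limiting.
O2 consumed = (6/1) × 1.901 = 11.41 mol
O2 remaining = 19.12 − 11.41 = 7.710 mol
mass = 7.710 × 32.00 = 246.7 g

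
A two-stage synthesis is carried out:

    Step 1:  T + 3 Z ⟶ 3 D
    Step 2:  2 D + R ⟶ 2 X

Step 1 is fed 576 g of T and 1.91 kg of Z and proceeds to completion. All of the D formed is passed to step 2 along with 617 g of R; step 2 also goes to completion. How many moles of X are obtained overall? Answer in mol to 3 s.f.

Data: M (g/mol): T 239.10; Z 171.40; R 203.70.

Step 1:
n(T) = 576.0 / 239.10 = 2.409 mol
n(Z) = 1.910×1000 / 171.40 = 11.14 mol
n/ν for T = 2.409/1 = 2.409
n/ν for Z = 11.14/3 = 3.713
Smallest n/ν is T → limiting reagent.
n(D) produced = (3/1) × 2.409 = 7.227 mol
Step 2:
n(D) available = 7.227 mol
n(R) = 617.0 / 203.70 = 3.029 mol
n/ν for D = 7.227/2 = 3.614
n/ν for R = 3.029/1 = 3.029
Smallest n/ν is R → limiting reagent.
n(X) = (2/1) × 3.029 = 6.058 mol

6.06 mol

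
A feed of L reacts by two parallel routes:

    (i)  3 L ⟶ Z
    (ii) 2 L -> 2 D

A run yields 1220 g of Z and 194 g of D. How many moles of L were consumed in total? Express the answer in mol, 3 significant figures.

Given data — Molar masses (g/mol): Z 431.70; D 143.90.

9.83 mol

n(Z) = 1220 / 431.70 = 2.826 mol
n(D) = 194 / 143.90 = 1.348 mol
n(L) via (i) = (3/1)×2.826 = 8.478 mol
n(L) via (ii) = (2/2)×1.348 = 1.348 mol
total n(L) = 8.478 + 1.348 = 9.826 mol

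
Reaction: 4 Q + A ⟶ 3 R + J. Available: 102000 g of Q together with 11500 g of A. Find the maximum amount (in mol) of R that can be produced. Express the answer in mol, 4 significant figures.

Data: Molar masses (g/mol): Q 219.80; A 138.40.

n(Q) = 102000 / 219.80 = 464.1 mol
n(A) = 11500 / 138.40 = 83.09 mol
n/ν for Q = 464.1/4 = 116.0
n/ν for A = 83.09/1 = 83.09
Smallest n/ν is A → limiting reagent.
n(R) = (3/1) × 83.09 = 249.3 mol

249.3 mol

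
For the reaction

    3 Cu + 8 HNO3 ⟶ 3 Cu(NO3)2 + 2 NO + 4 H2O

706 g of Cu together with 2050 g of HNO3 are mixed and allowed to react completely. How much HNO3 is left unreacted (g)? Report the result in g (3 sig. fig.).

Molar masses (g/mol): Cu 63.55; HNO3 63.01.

n(Cu) = 706.0 / 63.55 = 11.11 mol
n(HNO3) = 2050 / 63.01 = 32.53 mol
n/ν for Cu = 11.11/3 = 3.703
n/ν for HNO3 = 32.53/8 = 4.066
Smallest n/ν is Cu → limiting reagent.
HNO3 consumed = (8/3) × 11.11 = 29.63 mol
HNO3 remaining = 32.53 − 29.63 = 2.900 mol
mass = 2.900 × 63.01 = 182.7 g

183 g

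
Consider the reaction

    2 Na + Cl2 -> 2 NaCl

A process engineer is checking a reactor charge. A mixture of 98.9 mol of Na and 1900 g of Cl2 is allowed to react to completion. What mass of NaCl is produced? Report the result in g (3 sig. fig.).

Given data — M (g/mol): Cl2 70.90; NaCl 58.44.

3130 g

n(Na) = 98.90 mol
n(Cl2) = 1900 / 70.90 = 26.80 mol
n/ν for Na = 98.90/2 = 49.45
n/ν for Cl2 = 26.80/1 = 26.80
Smallest n/ν is Cl2 → limiting reagent.
n(NaCl) = (2/1) × 26.80 = 53.60 mol
mass = 53.60 × 58.44 = 3132 g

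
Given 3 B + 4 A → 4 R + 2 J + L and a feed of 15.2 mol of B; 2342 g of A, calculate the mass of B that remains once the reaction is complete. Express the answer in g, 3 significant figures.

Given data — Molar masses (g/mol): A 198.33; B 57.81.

367 g

n(B) = 15.20 mol
n(A) = 2342 / 198.33 = 11.81 mol
n/ν for B = 15.20/3 = 5.067
n/ν for A = 11.81/4 = 2.953
Smallest n/ν is A → limiting reagent.
B consumed = (3/4) × 11.81 = 8.858 mol
B remaining = 15.20 − 8.858 = 6.342 mol
mass = 6.342 × 57.81 = 366.6 g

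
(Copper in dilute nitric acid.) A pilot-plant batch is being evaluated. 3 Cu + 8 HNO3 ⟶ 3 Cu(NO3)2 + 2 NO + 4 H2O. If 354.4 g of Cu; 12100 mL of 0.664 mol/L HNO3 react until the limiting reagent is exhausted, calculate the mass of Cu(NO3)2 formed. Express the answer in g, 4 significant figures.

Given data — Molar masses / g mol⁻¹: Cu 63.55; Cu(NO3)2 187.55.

565.1 g

n(Cu) = 354.4 / 63.55 = 5.577 mol
n(HNO3) = 0.664 × 12100/1000 = 8.034 mol
n/ν → Cu: 1.859, HNO3: 1.004; HNO3 is limiting.
n(Cu(NO3)2) = (3/8) × 8.034 = 3.013 mol
mass = 3.013 × 187.55 = 565.1 g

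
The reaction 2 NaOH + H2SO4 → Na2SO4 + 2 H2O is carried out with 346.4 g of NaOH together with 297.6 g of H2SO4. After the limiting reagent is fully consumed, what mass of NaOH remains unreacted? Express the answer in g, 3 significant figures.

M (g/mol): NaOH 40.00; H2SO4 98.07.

104 g

n(NaOH) = 346.4 / 40.00 = 8.660 mol
n(H2SO4) = 297.6 / 98.07 = 3.035 mol
n/ν for NaOH = 8.660/2 = 4.330
n/ν for H2SO4 = 3.035/1 = 3.035
Smallest n/ν is H2SO4 → limiting reagent.
NaOH consumed = (2/1) × 3.035 = 6.070 mol
NaOH remaining = 8.660 − 6.070 = 2.590 mol
mass = 2.590 × 40.00 = 103.6 g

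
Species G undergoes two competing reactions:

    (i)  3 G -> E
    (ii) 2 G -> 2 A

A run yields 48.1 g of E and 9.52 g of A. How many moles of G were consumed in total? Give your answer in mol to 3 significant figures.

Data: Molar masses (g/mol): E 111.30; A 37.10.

n(E) = 48.1 / 111.30 = 0.4322 mol
n(A) = 9.52 / 37.10 = 0.2566 mol
n(G) via (i) = (3/1)×0.4322 = 1.297 mol
n(G) via (ii) = (2/2)×0.2566 = 0.2566 mol
total n(G) = 1.297 + 0.2566 = 1.554 mol

1.55 mol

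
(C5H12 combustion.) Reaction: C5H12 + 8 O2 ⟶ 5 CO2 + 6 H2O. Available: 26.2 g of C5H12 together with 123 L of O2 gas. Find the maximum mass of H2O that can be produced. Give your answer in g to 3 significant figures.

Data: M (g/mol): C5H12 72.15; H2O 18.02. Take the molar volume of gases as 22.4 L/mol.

39.3 g

n(C5H12) = 26.20 / 72.15 = 0.3631 mol
n(O2) = 123.0 / 22.4 = 5.491 mol
n/ν for C5H12 = 0.3631/1 = 0.3631
n/ν for O2 = 5.491/8 = 0.6864
Smallest n/ν is C5H12 → limiting reagent.
n(H2O) = (6/1) × 0.3631 = 2.179 mol
mass = 2.179 × 18.02 = 39.27 g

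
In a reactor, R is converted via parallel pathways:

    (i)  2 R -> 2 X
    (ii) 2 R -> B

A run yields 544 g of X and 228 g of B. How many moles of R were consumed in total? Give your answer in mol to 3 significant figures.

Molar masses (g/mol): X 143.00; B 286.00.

5.40 mol

n(X) = 544 / 143.00 = 3.804 mol
n(B) = 228 / 286.00 = 0.7972 mol
n(R) via (i) = (2/2)×3.804 = 3.804 mol
n(R) via (ii) = (2/1)×0.7972 = 1.594 mol
total n(R) = 3.804 + 1.594 = 5.398 mol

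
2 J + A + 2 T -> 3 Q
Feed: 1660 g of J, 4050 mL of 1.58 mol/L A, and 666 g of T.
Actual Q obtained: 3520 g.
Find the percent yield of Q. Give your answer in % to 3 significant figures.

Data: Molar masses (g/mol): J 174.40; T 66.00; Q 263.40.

n(J) = 1660 / 174.40 = 9.518 mol
n(A) = 1.58 × 4050/1000 = 6.399 mol
n(T) = 666.0 / 66.00 = 10.09 mol
n/ν for J = 9.518/2 = 4.759
n/ν for A = 6.399/1 = 6.399
n/ν for T = 10.09/2 = 5.045
Smallest n/ν is J → limiting reagent.
theoretical n(Q) = (3/2) × 9.518 = 14.28 mol → 3761 g
% yield = 3520 / 3761 × 100 = 93.59 %

93.6 %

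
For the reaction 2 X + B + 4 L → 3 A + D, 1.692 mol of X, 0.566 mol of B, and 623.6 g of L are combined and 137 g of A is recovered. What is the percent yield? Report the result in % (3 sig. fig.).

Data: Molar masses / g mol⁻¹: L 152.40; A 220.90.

36.5 %

n(X) = 1.692 mol
n(B) = 0.5660 mol
n(L) = 623.6 / 152.40 = 4.092 mol
n/ν for X = 1.692/2 = 0.8460
n/ν for B = 0.5660/1 = 0.5660
n/ν for L = 4.092/4 = 1.023
Smallest n/ν is B → limiting reagent.
theoretical n(A) = (3/1) × 0.5660 = 1.698 mol → 375.1 g
% yield = 137 / 375.1 × 100 = 36.52 %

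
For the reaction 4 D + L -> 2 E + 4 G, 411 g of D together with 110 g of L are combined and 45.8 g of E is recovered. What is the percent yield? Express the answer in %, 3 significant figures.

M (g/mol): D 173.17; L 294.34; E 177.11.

n(D) = 411.0 / 173.17 = 2.373 mol
n(L) = 110.0 / 294.34 = 0.3737 mol
n/ν → D: 0.5933, L: 0.3737; L is limiting.
theoretical n(E) = (2/1) × 0.3737 = 0.7474 mol → 132.4 g
% yield = 45.8 / 132.4 × 100 = 34.59 %

34.6 %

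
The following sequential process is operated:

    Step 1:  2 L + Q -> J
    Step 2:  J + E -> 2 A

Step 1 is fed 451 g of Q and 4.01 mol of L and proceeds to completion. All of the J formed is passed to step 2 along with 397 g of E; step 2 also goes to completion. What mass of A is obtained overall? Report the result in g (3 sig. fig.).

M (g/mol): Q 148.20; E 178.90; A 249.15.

999 g

Step 1:
n(Q) = 451.0 / 148.20 = 3.043 mol
n(L) = 4.010 mol
n/ν for Q = 3.043/1 = 3.043
n/ν for L = 4.010/2 = 2.005
Smallest n/ν is L → limiting reagent.
n(J) produced = (1/2) × 4.010 = 2.005 mol
Step 2:
n(J) available = 2.005 mol
n(E) = 397.0 / 178.90 = 2.219 mol
n/ν for J = 2.005/1 = 2.005
n/ν for E = 2.219/1 = 2.219
Smallest n/ν is J → limiting reagent.
n(A) = (2/1) × 2.005 = 4.010 mol
mass = 4.010 × 249.15 = 999.1 g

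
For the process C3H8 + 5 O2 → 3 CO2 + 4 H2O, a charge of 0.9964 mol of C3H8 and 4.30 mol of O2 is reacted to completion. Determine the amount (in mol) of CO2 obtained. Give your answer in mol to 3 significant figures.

2.58 mol

n(C3H8) = 0.9964 mol
n(O2) = 4.300 mol
n/ν for C3H8 = 0.9964/1 = 0.9964
n/ν for O2 = 4.300/5 = 0.8600
Smallest n/ν is O2 → limiting reagent.
n(CO2) = (3/5) × 4.300 = 2.580 mol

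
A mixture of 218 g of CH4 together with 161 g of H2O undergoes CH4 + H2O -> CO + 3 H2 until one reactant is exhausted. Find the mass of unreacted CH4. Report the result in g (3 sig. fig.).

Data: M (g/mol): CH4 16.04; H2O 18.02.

n(CH4) = 218.0 / 16.04 = 13.59 mol
n(H2O) = 161.0 / 18.02 = 8.935 mol
n/ν → CH4: 13.59, H2O: 8.935; H2O is limiting.
CH4 consumed = (1/1) × 8.935 = 8.935 mol
CH4 remaining = 13.59 − 8.935 = 4.655 mol
mass = 4.655 × 16.04 = 74.67 g

74.7 g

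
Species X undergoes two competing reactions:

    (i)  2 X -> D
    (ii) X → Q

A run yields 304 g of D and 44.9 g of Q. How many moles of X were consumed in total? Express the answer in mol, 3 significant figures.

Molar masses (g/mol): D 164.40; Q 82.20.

4.24 mol

n(D) = 304 / 164.40 = 1.849 mol
n(Q) = 44.9 / 82.20 = 0.5462 mol
n(X) via (i) = (2/1)×1.849 = 3.698 mol
n(X) via (ii) = (1/1)×0.5462 = 0.5462 mol
total n(X) = 3.698 + 0.5462 = 4.244 mol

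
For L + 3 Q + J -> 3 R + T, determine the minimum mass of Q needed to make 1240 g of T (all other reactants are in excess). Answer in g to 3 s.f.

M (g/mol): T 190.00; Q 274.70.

5380 g

n(T) = 1240 / 190.00 = 6.526 mol
n(Q) = (3/1) × 6.526 = 19.58 mol
mass = 19.58 × 274.70 = 5379 g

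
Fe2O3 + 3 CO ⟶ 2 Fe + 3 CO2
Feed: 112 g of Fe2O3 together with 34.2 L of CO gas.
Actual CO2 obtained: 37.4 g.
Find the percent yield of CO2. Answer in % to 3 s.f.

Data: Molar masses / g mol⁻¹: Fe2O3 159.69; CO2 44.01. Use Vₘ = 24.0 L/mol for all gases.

59.6 %

n(Fe2O3) = 112.0 / 159.69 = 0.7014 mol
n(CO) = 34.20 / 24.0 = 1.425 mol
n/ν for Fe2O3 = 0.7014/1 = 0.7014
n/ν for CO = 1.425/3 = 0.4750
Smallest n/ν is CO → limiting reagent.
theoretical n(CO2) = (3/3) × 1.425 = 1.425 mol → 62.71 g
% yield = 37.4 / 62.71 × 100 = 59.64 %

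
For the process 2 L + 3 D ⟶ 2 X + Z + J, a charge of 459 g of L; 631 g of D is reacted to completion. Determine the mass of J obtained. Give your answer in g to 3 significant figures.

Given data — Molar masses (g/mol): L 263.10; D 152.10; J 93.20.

81.3 g

n(L) = 459.0 / 263.10 = 1.745 mol
n(D) = 631.0 / 152.10 = 4.149 mol
n/ν → L: 0.8725, D: 1.383; L is limiting.
n(J) = (1/2) × 1.745 = 0.8725 mol
mass = 0.8725 × 93.20 = 81.32 g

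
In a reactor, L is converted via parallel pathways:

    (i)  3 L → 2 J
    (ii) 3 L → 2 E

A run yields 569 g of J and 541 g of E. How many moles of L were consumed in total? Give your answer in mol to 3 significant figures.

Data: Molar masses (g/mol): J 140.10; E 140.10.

n(J) = 569 / 140.10 = 4.061 mol
n(E) = 541 / 140.10 = 3.862 mol
n(L) via (i) = (3/2)×4.061 = 6.092 mol
n(L) via (ii) = (3/2)×3.862 = 5.793 mol
total n(L) = 6.092 + 5.793 = 11.89 mol

11.9 mol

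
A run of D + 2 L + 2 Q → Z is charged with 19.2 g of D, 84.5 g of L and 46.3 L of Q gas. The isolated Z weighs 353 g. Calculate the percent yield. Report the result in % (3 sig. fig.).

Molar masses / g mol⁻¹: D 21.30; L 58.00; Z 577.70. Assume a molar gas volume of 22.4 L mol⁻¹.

83.9 %

n(D) = 19.20 / 21.30 = 0.9014 mol
n(L) = 84.50 / 58.00 = 1.457 mol
n(Q) = 46.30 / 22.4 = 2.067 mol
n/ν for D = 0.9014/1 = 0.9014
n/ν for L = 1.457/2 = 0.7285
n/ν for Q = 2.067/2 = 1.034
Smallest n/ν is L → limiting reagent.
theoretical n(Z) = (1/2) × 1.457 = 0.7285 mol → 420.9 g
% yield = 353 / 420.9 × 100 = 83.87 %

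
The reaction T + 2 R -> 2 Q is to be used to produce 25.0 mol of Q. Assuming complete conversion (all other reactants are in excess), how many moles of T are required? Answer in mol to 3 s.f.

n(Q) = 25.00 mol
n(T) = (1/2) × 25.00 = 12.50 mol

12.5 mol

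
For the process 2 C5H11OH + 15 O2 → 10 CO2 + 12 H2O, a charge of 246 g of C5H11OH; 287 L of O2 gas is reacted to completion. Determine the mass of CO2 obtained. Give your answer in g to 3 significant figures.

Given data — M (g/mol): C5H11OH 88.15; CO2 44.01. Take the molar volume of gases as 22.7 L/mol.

371 g

n(C5H11OH) = 246.0 / 88.15 = 2.791 mol
n(O2) = 287.0 / 22.7 = 12.64 mol
n/ν for C5H11OH = 2.791/2 = 1.396
n/ν for O2 = 12.64/15 = 0.8427
Smallest n/ν is O2 → limiting reagent.
n(CO2) = (10/15) × 12.64 = 8.427 mol
mass = 8.427 × 44.01 = 370.9 g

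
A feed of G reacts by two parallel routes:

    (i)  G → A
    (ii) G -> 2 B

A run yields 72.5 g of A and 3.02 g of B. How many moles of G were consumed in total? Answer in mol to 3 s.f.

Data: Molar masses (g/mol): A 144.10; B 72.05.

0.524 mol

n(A) = 72.5 / 144.10 = 0.5031 mol
n(B) = 3.02 / 72.05 = 0.04192 mol
n(G) via (i) = (1/1)×0.5031 = 0.5031 mol
n(G) via (ii) = (1/2)×0.04192 = 0.02096 mol
total n(G) = 0.5031 + 0.02096 = 0.5241 mol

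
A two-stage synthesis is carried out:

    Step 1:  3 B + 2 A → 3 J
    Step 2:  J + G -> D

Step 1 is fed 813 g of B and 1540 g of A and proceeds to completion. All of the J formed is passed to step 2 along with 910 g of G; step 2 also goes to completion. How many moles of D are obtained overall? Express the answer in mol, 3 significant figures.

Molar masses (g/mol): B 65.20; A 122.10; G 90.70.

Step 1:
n(B) = 813.0 / 65.20 = 12.47 mol
n(A) = 1540 / 122.10 = 12.61 mol
n/ν for B = 12.47/3 = 4.157
n/ν for A = 12.61/2 = 6.305
Smallest n/ν is B → limiting reagent.
n(J) produced = (3/3) × 12.47 = 12.47 mol
Step 2:
n(J) available = 12.47 mol
n(G) = 910.0 / 90.70 = 10.03 mol
n/ν for J = 12.47/1 = 12.47
n/ν for G = 10.03/1 = 10.03
Smallest n/ν is G → limiting reagent.
n(D) = (1/1) × 10.03 = 10.03 mol

10.0 mol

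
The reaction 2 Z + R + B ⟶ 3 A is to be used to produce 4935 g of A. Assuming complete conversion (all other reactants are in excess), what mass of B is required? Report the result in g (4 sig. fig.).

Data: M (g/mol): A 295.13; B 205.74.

1147 g

n(A) = 4935 / 295.13 = 16.72 mol
n(B) = (1/3) × 16.72 = 5.573 mol
mass = 5.573 × 205.74 = 1147 g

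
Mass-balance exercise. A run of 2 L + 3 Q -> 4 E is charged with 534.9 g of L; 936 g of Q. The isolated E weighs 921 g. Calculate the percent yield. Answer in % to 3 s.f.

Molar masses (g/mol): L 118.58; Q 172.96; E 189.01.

67.5 %

n(L) = 534.9 / 118.58 = 4.511 mol
n(Q) = 936.0 / 172.96 = 5.412 mol
n/ν for L = 4.511/2 = 2.256
n/ν for Q = 5.412/3 = 1.804
Smallest n/ν is Q → limiting reagent.
theoretical n(E) = (4/3) × 5.412 = 7.216 mol → 1364 g
% yield = 921 / 1364 × 100 = 67.52 %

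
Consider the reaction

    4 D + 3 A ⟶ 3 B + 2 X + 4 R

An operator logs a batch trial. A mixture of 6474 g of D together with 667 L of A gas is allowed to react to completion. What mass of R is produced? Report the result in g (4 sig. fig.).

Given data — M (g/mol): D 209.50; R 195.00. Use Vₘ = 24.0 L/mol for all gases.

6026 g

n(D) = 6474 / 209.50 = 30.90 mol
n(A) = 667.0 / 24.0 = 27.79 mol
n/ν for D = 30.90/4 = 7.725
n/ν for A = 27.79/3 = 9.263
Smallest n/ν is D → limiting reagent.
n(R) = (4/4) × 30.90 = 30.90 mol
mass = 30.90 × 195.00 = 6026 g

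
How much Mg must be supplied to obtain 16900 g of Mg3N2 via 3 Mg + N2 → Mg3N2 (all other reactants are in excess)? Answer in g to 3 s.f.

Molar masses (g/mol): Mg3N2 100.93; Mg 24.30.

n(Mg3N2) = 16900 / 100.93 = 167.4 mol
n(Mg) = (3/1) × 167.4 = 502.2 mol
mass = 502.2 × 24.30 = 12200 g

12200 g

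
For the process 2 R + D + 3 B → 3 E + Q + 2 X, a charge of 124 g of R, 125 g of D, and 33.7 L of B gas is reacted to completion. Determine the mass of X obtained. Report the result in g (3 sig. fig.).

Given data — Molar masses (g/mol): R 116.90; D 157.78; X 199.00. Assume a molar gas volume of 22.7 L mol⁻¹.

197 g

n(R) = 124.0 / 116.90 = 1.061 mol
n(D) = 125.0 / 157.78 = 0.7922 mol
n(B) = 33.70 / 22.7 = 1.485 mol
n/ν → R: 0.5305, D: 0.7922, B: 0.4950; B is limiting.
n(X) = (2/3) × 1.485 = 0.9900 mol
mass = 0.9900 × 199.00 = 197.0 g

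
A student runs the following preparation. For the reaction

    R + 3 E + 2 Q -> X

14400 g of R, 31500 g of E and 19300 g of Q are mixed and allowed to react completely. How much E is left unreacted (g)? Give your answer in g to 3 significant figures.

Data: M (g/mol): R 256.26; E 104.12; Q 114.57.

13900 g

n(R) = 14400 / 256.26 = 56.19 mol
n(E) = 31500 / 104.12 = 302.5 mol
n(Q) = 19300 / 114.57 = 168.5 mol
n/ν → R: 56.19, E: 100.8, Q: 84.25; R is limiting.
E consumed = (3/1) × 56.19 = 168.6 mol
E remaining = 302.5 − 168.6 = 133.9 mol
mass = 133.9 × 104.12 = 13940 g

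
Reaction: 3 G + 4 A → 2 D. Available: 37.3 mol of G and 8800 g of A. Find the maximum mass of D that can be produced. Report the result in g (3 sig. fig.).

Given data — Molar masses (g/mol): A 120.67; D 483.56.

12000 g

n(G) = 37.30 mol
n(A) = 8800 / 120.67 = 72.93 mol
n/ν for G = 37.30/3 = 12.43
n/ν for A = 72.93/4 = 18.23
Smallest n/ν is G → limiting reagent.
n(D) = (2/3) × 37.30 = 24.87 mol
mass = 24.87 × 483.56 = 12030 g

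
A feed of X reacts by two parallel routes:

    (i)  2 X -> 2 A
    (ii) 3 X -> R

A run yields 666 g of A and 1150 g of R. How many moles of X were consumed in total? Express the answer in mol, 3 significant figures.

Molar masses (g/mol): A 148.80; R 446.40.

n(A) = 666 / 148.80 = 4.476 mol
n(R) = 1150 / 446.40 = 2.576 mol
n(X) via (i) = (2/2)×4.476 = 4.476 mol
n(X) via (ii) = (3/1)×2.576 = 7.728 mol
total n(X) = 4.476 + 7.728 = 12.20 mol

12.2 mol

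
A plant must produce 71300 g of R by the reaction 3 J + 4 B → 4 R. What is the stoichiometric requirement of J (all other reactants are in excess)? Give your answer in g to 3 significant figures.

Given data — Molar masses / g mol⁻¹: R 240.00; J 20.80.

n(R) = 71300 / 240.00 = 297.1 mol
n(J) = (3/4) × 297.1 = 222.8 mol
mass = 222.8 × 20.80 = 4634 g

4630 g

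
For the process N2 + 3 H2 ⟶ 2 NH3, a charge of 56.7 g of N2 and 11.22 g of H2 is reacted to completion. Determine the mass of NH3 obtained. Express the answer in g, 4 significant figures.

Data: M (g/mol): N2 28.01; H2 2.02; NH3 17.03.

63.06 g

n(N2) = 56.70 / 28.01 = 2.024 mol
n(H2) = 11.22 / 2.02 = 5.554 mol
n/ν for N2 = 2.024/1 = 2.024
n/ν for H2 = 5.554/3 = 1.851
Smallest n/ν is H2 → limiting reagent.
n(NH3) = (2/3) × 5.554 = 3.703 mol
mass = 3.703 × 17.03 = 63.06 g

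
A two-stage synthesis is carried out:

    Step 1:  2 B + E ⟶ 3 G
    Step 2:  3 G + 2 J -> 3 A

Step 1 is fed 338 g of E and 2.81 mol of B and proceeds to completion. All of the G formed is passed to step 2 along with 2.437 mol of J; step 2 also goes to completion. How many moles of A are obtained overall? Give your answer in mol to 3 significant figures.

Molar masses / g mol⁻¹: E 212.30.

Step 1:
n(E) = 338.0 / 212.30 = 1.592 mol
n(B) = 2.810 mol
n/ν for E = 1.592/1 = 1.592
n/ν for B = 2.810/2 = 1.405
Smallest n/ν is B → limiting reagent.
n(G) produced = (3/2) × 2.810 = 4.215 mol
Step 2:
n(G) available = 4.215 mol
n(J) = 2.437 mol
n/ν for G = 4.215/3 = 1.405
n/ν for J = 2.437/2 = 1.219
Smallest n/ν is J → limiting reagent.
n(A) = (3/2) × 2.437 = 3.656 mol

3.66 mol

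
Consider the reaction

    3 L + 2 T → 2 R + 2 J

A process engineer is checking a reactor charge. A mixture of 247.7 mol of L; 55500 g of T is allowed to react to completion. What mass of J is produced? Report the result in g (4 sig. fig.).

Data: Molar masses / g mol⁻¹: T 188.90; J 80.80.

13340 g

n(L) = 247.7 mol
n(T) = 55500 / 188.90 = 293.8 mol
n/ν for L = 247.7/3 = 82.57
n/ν for T = 293.8/2 = 146.9
Smallest n/ν is L → limiting reagent.
n(J) = (2/3) × 247.7 = 165.1 mol
mass = 165.1 × 80.80 = 13340 g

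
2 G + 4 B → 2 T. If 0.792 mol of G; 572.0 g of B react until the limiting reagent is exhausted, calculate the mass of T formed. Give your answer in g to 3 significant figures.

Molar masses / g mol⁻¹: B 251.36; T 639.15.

n(G) = 0.7920 mol
n(B) = 572.0 / 251.36 = 2.276 mol
n/ν → G: 0.3960, B: 0.5690; G is limiting.
n(T) = (2/2) × 0.7920 = 0.7920 mol
mass = 0.7920 × 639.15 = 506.2 g

506 g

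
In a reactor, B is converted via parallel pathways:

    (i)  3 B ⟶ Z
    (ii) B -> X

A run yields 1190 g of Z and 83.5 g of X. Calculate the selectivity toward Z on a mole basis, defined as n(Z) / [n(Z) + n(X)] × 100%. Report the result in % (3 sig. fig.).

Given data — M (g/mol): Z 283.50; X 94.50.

82.6 %

n(Z) = 1190 / 283.50 = 4.198 mol
n(X) = 83.5 / 94.50 = 0.8836 mol
selectivity = 4.198/(4.198+0.8836) × 100 = 82.61 %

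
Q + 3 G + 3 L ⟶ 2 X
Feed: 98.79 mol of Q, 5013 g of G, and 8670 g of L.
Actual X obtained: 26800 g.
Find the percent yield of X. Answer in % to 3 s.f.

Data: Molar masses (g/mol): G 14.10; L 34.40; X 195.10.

n(Q) = 98.79 mol
n(G) = 5013 / 14.10 = 355.5 mol
n(L) = 8670 / 34.40 = 252.0 mol
n/ν → Q: 98.79, G: 118.5, L: 84.00; L is limiting.
theoretical n(X) = (2/3) × 252.0 = 168.0 mol → 32780 g
% yield = 26800 / 32780 × 100 = 81.76 %

81.8 %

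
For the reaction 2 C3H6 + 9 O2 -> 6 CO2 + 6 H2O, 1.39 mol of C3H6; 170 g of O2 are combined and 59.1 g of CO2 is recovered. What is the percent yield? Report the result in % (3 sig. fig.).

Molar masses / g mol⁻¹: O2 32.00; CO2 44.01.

n(C3H6) = 1.390 mol
n(O2) = 170.0 / 32.00 = 5.313 mol
n/ν → C3H6: 0.6950, O2: 0.5903; O2 is limiting.
theoretical n(CO2) = (6/9) × 5.313 = 3.542 mol → 155.9 g
% yield = 59.1 / 155.9 × 100 = 37.91 %

37.9 %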